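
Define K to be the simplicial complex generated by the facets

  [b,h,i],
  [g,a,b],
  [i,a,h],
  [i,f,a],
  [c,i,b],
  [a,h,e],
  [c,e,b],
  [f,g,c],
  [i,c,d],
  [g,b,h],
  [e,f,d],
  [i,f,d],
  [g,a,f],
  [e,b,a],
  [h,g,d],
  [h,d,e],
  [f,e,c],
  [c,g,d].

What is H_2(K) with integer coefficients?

Take the total order a < b < c < d < e < f < g < h < i on the vertex set. Then K (dimension 2) consists of the simplices:

  0-simplices (9): a, b, c, d, e, f, g, h, i
  1-simplices (27): ab, ae, af, ag, ah, ai, bc, be, bg, bh, bi, cd, ce, cf, cg, ci, de, df, dg, dh, di, ef, eh, fg, fi, gh, hi
  2-simplices (18): abe, abg, aeh, afg, afi, ahi, bce, bci, bgh, bhi, cdg, cdi, cef, cfg, def, deh, dfi, dgh

so the chain groups are C_0 ≅ Z^9, C_1 ≅ Z^27, C_2 ≅ Z^18.

Boundary ∂_1: C_1 → C_0 is given by ∂[p,q] = [q] − [p].
The 9×27 boundary matrix has rank 8 and Smith normal form diag(1,1,1,1,1,1,1,1).

Boundary ∂_2: C_2 → C_1 acts by ∂[p,q,r] = [q,r] − [p,r] + [p,q]. For instance
  ∂dfi = fi − di + df,
  ∂abg = bg − ag + ab.
The resulting 27×18 matrix has rank 18, and its Smith normal form has invariant factors (1,1,1,1,1,1,1,1,1,1,1,1,1,1,1,1,1,2).

From H_k ≅ ker(∂_k) / im(∂_{k+1}) we obtain:

  H_2: rank ker ∂_2 − rank ∂_3 = (18 − 18) − 0 = 0, and there is no ∂_3, so H_2 = 0.

(K is a triangulation of the Klein bottle.)

H_2 ≅ 0.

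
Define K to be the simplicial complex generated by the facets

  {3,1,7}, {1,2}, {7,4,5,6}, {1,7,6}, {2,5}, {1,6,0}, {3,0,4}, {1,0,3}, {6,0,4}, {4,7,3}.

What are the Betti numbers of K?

b_0 = 1, b_1 = 1, b_2 = 1, b_3 = 0.

K has 8 vertices, 17 edges, 11 triangles, 1 3-simplex.
rank ∂_0 = 0, rank ∂_1 = 7 ⇒ b_0 = 8 − 0 − 7 = 1; all invariant factors of ∂_1 are 1 so no torsion. So H_0 ≅ Z.
rank ∂_1 = 7, rank ∂_2 = 9 ⇒ b_1 = 17 − 7 − 9 = 1; all invariant factors of ∂_2 are 1 so no torsion. So H_1 ≅ Z.
rank ∂_2 = 9, rank ∂_3 = 1 ⇒ b_2 = 11 − 9 − 1 = 1; all invariant factors of ∂_3 are 1 so no torsion. So H_2 ≅ Z.
rank ∂_3 = 1, rank ∂_4 = 0 ⇒ b_3 = 1 − 1 − 0 = 0. So H_3 ≅ 0.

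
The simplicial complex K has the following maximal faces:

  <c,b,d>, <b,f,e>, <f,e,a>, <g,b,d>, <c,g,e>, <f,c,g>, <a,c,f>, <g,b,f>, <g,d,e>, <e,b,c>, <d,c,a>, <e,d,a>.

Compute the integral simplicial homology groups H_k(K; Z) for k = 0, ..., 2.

H_0 ≅ Z,  H_1 ≅ Z/2,  H_2 = 0.

K has 7 vertices, 18 edges, 12 triangles.
rank ∂_0 = 0, rank ∂_1 = 6 ⇒ b_0 = 7 − 0 − 6 = 1; all invariant factors of ∂_1 are 1 so no torsion. So H_0 = Z.
rank ∂_1 = 6, rank ∂_2 = 12 ⇒ b_1 = 18 − 6 − 12 = 0; ∂_2 has invariant factor(s) [2] giving torsion. So H_1 = Z/2.
rank ∂_2 = 12, rank ∂_3 = 0 ⇒ b_2 = 12 − 12 − 0 = 0. So H_2 = 0.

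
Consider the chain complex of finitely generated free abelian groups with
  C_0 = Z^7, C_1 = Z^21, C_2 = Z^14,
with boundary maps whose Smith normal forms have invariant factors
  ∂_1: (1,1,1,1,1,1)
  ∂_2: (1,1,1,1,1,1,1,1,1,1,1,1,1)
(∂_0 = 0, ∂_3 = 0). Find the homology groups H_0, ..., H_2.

H_0 = Z,  H_1 = Z^2,  H_2 = Z.

H_0: b_0 = 7 − 0 − 6 = 1; torsion from ∂_1 factors > 1: none. So H_0 = Z.
H_1: b_1 = 21 − 6 − 13 = 2; torsion from ∂_2 factors > 1: none. So H_1 = Z^2.
H_2: b_2 = 14 − 13 − 0 = 1; torsion from ∂_3 factors > 1: none. So H_2 = Z.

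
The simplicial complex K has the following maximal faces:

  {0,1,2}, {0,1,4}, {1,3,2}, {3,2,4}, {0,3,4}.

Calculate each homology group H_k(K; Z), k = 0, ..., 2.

We work with the vertex ordering 0 < 1 < 2 < 3 < 4. The simplices of K, each written with vertices in increasing order, are:

  0-simplices (5): [0], [1], [2], [3], [4]
  1-simplices (10): [0,1], [0,2], [0,3], [0,4], [1,2], [1,3], [1,4], [2,3], [2,4], [3,4]
  2-simplices (5): [0,1,2], [0,1,4], [0,3,4], [1,2,3], [2,3,4]

giving chain groups C_0 ≅ Z^5, C_1 ≅ Z^10, C_2 ≅ Z^5.

Boundary ∂_1: C_1 → C_0 sends each edge [p,q] (with p < q) to q − p.
The 5×10 boundary matrix has rank 4 and Smith normal form diag(1,1,1,1).

The boundary map ∂_2: C_2 → C_1 acts by ∂[p,q,r] = [q,r] − [p,r] + [p,q]. For instance
  ∂[2,3,4] = [3,4] − [2,4] + [2,3],
  ∂[0,3,4] = [3,4] − [0,4] + [0,3].
This gives a 10×5 integer matrix of rank 5; reducing to Smith normal form yields diagonal entries (1,1,1,1,1).

Now H_k = ker ∂_k / im ∂_{k+1}, so:

  H_0: rank C_0 − rank ∂_1 = 5 − 4 = 1, and the invariant factors of ∂_1 are all 1, so H_0 = Z.
  H_1: rank ker ∂_1 − rank ∂_2 = (10 − 4) − 5 = 1, and the invariant factors of ∂_2 are all 1, so H_1 = Z.
  H_2: rank ker ∂_2 − rank ∂_3 = (5 − 5) − 0 = 0, and there is no ∂_3, so H_2 = 0.

As a check, the Euler characteristic is 5 − 10 + 5 = 0, which agrees with 1 − 1 + 0 = 0.

H_0 ≅ Z,  H_1 ≅ Z,  H_2 = 0.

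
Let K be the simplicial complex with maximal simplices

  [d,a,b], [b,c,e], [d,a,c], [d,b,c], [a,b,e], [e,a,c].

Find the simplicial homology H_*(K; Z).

We work with the vertex ordering a < b < c < d < e. The simplices of K, each written with vertices in increasing order, are:

  0-simplices (5): a, b, c, d, e
  1-simplices (9): ab, ac, ad, ae, bc, bd, be, cd, ce
  2-simplices (6): abd, abe, acd, ace, bcd, bce

Hence C_0 ≅ Z^5, C_1 ≅ Z^9, C_2 ≅ Z^6.

∂_1: C_1 → C_0 sends each edge [p,q] (with p < q) to q − p.
The 5×9 boundary matrix has rank 4 and Smith normal form diag(1,1,1,1).

The boundary map ∂_2: C_2 → C_1 sends each 2-simplex [p,q,r] to [q,r] − [p,r] + [p,q]. For instance
  ∂abd = bd − ad + ab,
  ∂bce = ce − be + bc.
This gives a 9×6 integer matrix of rank 5; reducing to Smith normal form yields diagonal entries (1,1,1,1,1).

From H_k ≅ ker(∂_k) / im(∂_{k+1}) we obtain:

  H_0: rank C_0 − rank ∂_1 = 5 − 4 = 1, and the invariant factors of ∂_1 are all 1, so H_0 = Z.
  H_1: rank ker ∂_1 − rank ∂_2 = (9 − 4) − 5 = 0, and the invariant factors of ∂_2 are all 1, so H_1 = 0.
  H_2: rank ker ∂_2 − rank ∂_3 = (6 − 5) − 0 = 1, and there is no ∂_3, so H_2 = Z.

As a check, the Euler characteristic is 5 − 9 + 6 = 2, which agrees with 1 − 0 + 1 = 2.

H_0 = Z,  H_1 = 0,  H_2 = Z.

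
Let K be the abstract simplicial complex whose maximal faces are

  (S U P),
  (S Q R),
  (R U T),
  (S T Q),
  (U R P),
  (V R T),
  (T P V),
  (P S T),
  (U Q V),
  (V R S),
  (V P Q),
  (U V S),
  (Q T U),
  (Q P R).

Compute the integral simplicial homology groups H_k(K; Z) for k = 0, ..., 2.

H_0 ≅ Z,  H_1 ≅ Z^2,  H_2 ≅ Z.

Fix the vertex order P < Q < R < S < T < U < V and write every simplex with vertices in increasing order. Then dim K = 2 and the simplices of K are:

  0-simplices (7): P, Q, R, S, T, U, V
  1-simplices (21): PQ, PR, PS, PT, PU, PV, QR, QS, QT, QU, QV, RS, RT, RU, RV, ST, SU, SV, TU, TV, UV
  2-simplices (14): PQR, PQV, PRU, PST, PSU, PTV, QRS, QST, QTU, QUV, RSV, RTU, RTV, SUV

Hence C_0 ≅ Z^7, C_1 ≅ Z^21, C_2 ≅ Z^14.

The boundary map ∂_1: C_1 → C_0 is given by ∂[p,q] = [q] − [p]. For instance
  ∂RU = U − R.
This gives a 7×21 integer matrix of rank 6; reducing to Smith normal form yields diagonal entries (1,1,1,1,1,1).

∂_2: C_2 → C_1 sends each 2-simplex [p,q,r] to [q,r] − [p,r] + [p,q]. For instance
  ∂PRU = RU − PU + PR,
  ∂RTV = TV − RV + RT.
The resulting 21×14 matrix has rank 13, and its Smith normal form has invariant factors (1,1,1,1,1,1,1,1,1,1,1,1,1).

Now H_k = ker ∂_k / im ∂_{k+1}, so:

  H_0: rank C_0 − rank ∂_1 = 7 − 6 = 1, and the invariant factors of ∂_1 are all 1, so H_0 = Z.
  H_1: rank ker ∂_1 − rank ∂_2 = (21 − 6) − 13 = 2, and the invariant factors of ∂_2 are all 1, so H_1 = Z^2.
  H_2: rank ker ∂_2 − rank ∂_3 = (14 − 13) − 0 = 1, and there is no ∂_3, so H_2 = Z.

(K is a triangulation of the torus T^2.)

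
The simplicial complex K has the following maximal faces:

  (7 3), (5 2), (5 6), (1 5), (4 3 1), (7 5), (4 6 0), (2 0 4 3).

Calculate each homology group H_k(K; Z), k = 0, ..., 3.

Take the total order 0 < 1 < 2 < 3 < 4 < 5 < 6 < 7 on the vertex set. Then K (dimension 3) consists of the simplices:

  0-simplices (8): [0], [1], [2], [3], [4], [5], [6], [7]
  1-simplices (15): [0,2], [0,3], [0,4], [0,6], [1,3], [1,4], [1,5], [2,3], [2,4], [2,5], [3,4], [3,7], [4,6], [5,6], [5,7]
  2-simplices (6): [0,2,3], [0,2,4], [0,3,4], [0,4,6], [1,3,4], [2,3,4]
  3-simplices (1): [0,2,3,4]

Hence C_0 ≅ Z^8, C_1 ≅ Z^15, C_2 ≅ Z^6, C_3 ≅ Z^1.

The boundary map ∂_1: C_1 → C_0 is given by ∂[p,q] = [q] − [p]. For instance
  ∂[0,3] = [3] − [0].
As a 8×15 matrix over Z this has rank 7, with invariant factors (1,1,1,1,1,1,1).

∂_2: C_2 → C_1 sends each 2-simplex [p,q,r] to [q,r] − [p,r] + [p,q]. For instance
  ∂[0,3,4] = [3,4] − [0,4] + [0,3],
  ∂[0,2,4] = [2,4] − [0,4] + [0,2].
The resulting 15×6 matrix has rank 5, and its Smith normal form has invariant factors (1,1,1,1,1).

Boundary ∂_3: C_3 → C_2 sends each 3-simplex σ to the alternating sum Σ_i (−1)^i (σ with its i-th vertex removed). For instance
  ∂[0,2,3,4] = [2,3,4] − [0,3,4] + [0,2,4] − [0,2,3].
The 6×1 boundary matrix has rank 1 and Smith normal form diag(1).

Computing H_k = (kernel of ∂_k) / (image of ∂_{k+1}):

  H_0: rank C_0 − rank ∂_1 = 8 − 7 = 1, and the invariant factors of ∂_1 are all 1, so H_0 ≅ Z.
  H_1: rank ker ∂_1 − rank ∂_2 = (15 − 7) − 5 = 3, and the invariant factors of ∂_2 are all 1, so H_1 ≅ Z^3.
  H_2: rank ker ∂_2 − rank ∂_3 = (6 − 5) − 1 = 0, and the invariant factors of ∂_3 are all 1, so H_2 ≅ 0.
  H_3: rank ker ∂_3 − rank ∂_4 = (1 − 1) − 0 = 0, and there is no ∂_4, so H_3 ≅ 0.

H_0 ≅ Z,  H_1 ≅ Z^3,  H_2 = 0,  H_3 = 0.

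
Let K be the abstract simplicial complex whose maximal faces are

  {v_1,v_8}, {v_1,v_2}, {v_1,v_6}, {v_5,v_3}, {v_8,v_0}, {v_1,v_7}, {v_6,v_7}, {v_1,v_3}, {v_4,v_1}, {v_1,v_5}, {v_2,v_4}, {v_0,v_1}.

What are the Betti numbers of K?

b_0 = 1, b_1 = 4.

Order the vertices as v_0 < v_1 < v_2 < v_3 < v_4 < v_5 < v_6 < v_7 < v_8. Listing each simplex with vertices in this order, K has dimension 1 with simplices:

  0-simplices (9): [v_0], [v_1], [v_2], [v_3], [v_4], [v_5], [v_6], [v_7], [v_8]
  1-simplices (12): [v_0,v_1], [v_0,v_8], [v_1,v_2], [v_1,v_3], [v_1,v_4], [v_1,v_5], [v_1,v_6], [v_1,v_7], [v_1,v_8], [v_2,v_4], [v_3,v_5], [v_6,v_7]

giving chain groups C_0 ≅ Z^9, C_1 ≅ Z^12.

Boundary ∂_1: C_1 → C_0 is given by ∂[p,q] = [q] − [p].
The 9×12 boundary matrix has rank 8 and Smith normal form diag(1,1,1,1,1,1,1,1).

Computing H_k = (kernel of ∂_k) / (image of ∂_{k+1}):

  H_0: rank C_0 − rank ∂_1 = 9 − 8 = 1, and the invariant factors of ∂_1 are all 1, so H_0 ≅ Z.
  H_1: rank ker ∂_1 − rank ∂_2 = (12 − 8) − 0 = 4, and there is no ∂_2, so H_1 ≅ Z^4.

Hence the Betti numbers are b_0 = 1, b_1 = 4.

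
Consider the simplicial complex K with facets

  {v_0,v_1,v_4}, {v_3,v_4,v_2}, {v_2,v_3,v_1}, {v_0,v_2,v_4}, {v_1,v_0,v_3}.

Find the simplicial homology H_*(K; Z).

H_0 = Z,  H_1 = Z,  H_2 = 0.

Order the vertices as v_0 < v_1 < v_2 < v_3 < v_4. Listing each simplex with vertices in this order, K has dimension 2 with simplices:

  0-simplices (5): [v_0], [v_1], [v_2], [v_3], [v_4]
  1-simplices (10): [v_0,v_1], [v_0,v_2], [v_0,v_3], [v_0,v_4], [v_1,v_2], [v_1,v_3], [v_1,v_4], [v_2,v_3], [v_2,v_4], [v_3,v_4]
  2-simplices (5): [v_0,v_1,v_3], [v_0,v_1,v_4], [v_0,v_2,v_4], [v_1,v_2,v_3], [v_2,v_3,v_4]

giving chain groups C_0 ≅ Z^5, C_1 ≅ Z^10, C_2 ≅ Z^5.

The boundary map ∂_1: C_1 → C_0 sends each edge [p,q] (with p < q) to q − p. For instance
  ∂[v_0,v_1] = [v_1] − [v_0].
The resulting 5×10 matrix has rank 4, and its Smith normal form has invariant factors (1,1,1,1).

The boundary map ∂_2: C_2 → C_1 sends each 2-simplex [p,q,r] to [q,r] − [p,r] + [p,q]. For instance
  ∂[v_1,v_2,v_3] = [v_2,v_3] − [v_1,v_3] + [v_1,v_2],
  ∂[v_0,v_2,v_4] = [v_2,v_4] − [v_0,v_4] + [v_0,v_2].
The 10×5 boundary matrix has rank 5 and Smith normal form diag(1,1,1,1,1).

Reading off H_k = ker ∂_k / im ∂_{k+1}:

  H_0: rank C_0 − rank ∂_1 = 5 − 4 = 1, and the invariant factors of ∂_1 are all 1, so H_0 = Z.
  H_1: rank ker ∂_1 − rank ∂_2 = (10 − 4) − 5 = 1, and the invariant factors of ∂_2 are all 1, so H_1 = Z.
  H_2: rank ker ∂_2 − rank ∂_3 = (5 − 5) − 0 = 0, and there is no ∂_3, so H_2 = 0.

As a check, the Euler characteristic is 5 − 10 + 5 = 0, which agrees with 1 − 1 + 0 = 0.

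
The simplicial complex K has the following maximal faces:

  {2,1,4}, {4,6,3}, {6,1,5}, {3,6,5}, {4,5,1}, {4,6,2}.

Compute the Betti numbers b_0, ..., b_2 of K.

b_0 = 1, b_1 = 1, b_2 = 0.

Fix the vertex order 1 < 2 < 3 < 4 < 5 < 6 and write every simplex with vertices in increasing order. Then dim K = 2 and the simplices of K are:

  0-simplices (6): [1], [2], [3], [4], [5], [6]
  1-simplices (12): [1,2], [1,4], [1,5], [1,6], [2,4], [2,6], [3,4], [3,5], [3,6], [4,5], [4,6], [5,6]
  2-simplices (6): [1,2,4], [1,4,5], [1,5,6], [2,4,6], [3,4,6], [3,5,6]

giving chain groups C_0 ≅ Z^6, C_1 ≅ Z^12, C_2 ≅ Z^6.

∂_1: C_1 → C_0 maps an edge to its endpoints' difference, ∂[p,q] = q − p. For instance
  ∂[1,6] = [6] − [1].
This gives a 6×12 integer matrix of rank 5; reducing to Smith normal form yields diagonal entries (1,1,1,1,1).

∂_2: C_2 → C_1 acts by ∂[p,q,r] = [q,r] − [p,r] + [p,q]. For instance
  ∂[1,2,4] = [2,4] − [1,4] + [1,2],
  ∂[1,5,6] = [5,6] − [1,6] + [1,5].
The resulting 12×6 matrix has rank 6, and its Smith normal form has invariant factors (1,1,1,1,1,1).

From H_k ≅ ker(∂_k) / im(∂_{k+1}) we obtain:

  H_0: rank C_0 − rank ∂_1 = 6 − 5 = 1, and the invariant factors of ∂_1 are all 1, so H_0 = Z.
  H_1: rank ker ∂_1 − rank ∂_2 = (12 − 5) − 6 = 1, and the invariant factors of ∂_2 are all 1, so H_1 = Z.
  H_2: rank ker ∂_2 − rank ∂_3 = (6 − 6) − 0 = 0, and there is no ∂_3, so H_2 = 0.

Hence the Betti numbers are b_0 = 1, b_1 = 1, b_2 = 0.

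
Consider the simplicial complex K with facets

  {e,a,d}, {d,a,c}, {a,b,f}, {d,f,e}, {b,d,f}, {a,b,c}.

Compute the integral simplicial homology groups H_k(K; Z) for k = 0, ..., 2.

We work with the vertex ordering a < b < c < d < e < f. The simplices of K, each written with vertices in increasing order, are:

  0-simplices (6): a, b, c, d, e, f
  1-simplices (12): ab, ac, ad, ae, af, bc, bd, bf, cd, de, df, ef
  2-simplices (6): abc, abf, acd, ade, bdf, def

so the chain groups are C_0 ≅ Z^6, C_1 ≅ Z^12, C_2 ≅ Z^6.

The boundary map ∂_1: C_1 → C_0 maps an edge to its endpoints' difference, ∂[p,q] = q − p. For instance
  ∂df = f − d.
This gives a 6×12 integer matrix of rank 5; reducing to Smith normal form yields diagonal entries (1,1,1,1,1).

Boundary ∂_2: C_2 → C_1 sends each 2-simplex [p,q,r] to [q,r] − [p,r] + [p,q]. For instance
  ∂bdf = df − bf + bd,
  ∂def = ef − df + de.
As a 12×6 matrix over Z this has rank 6, with invariant factors (1,1,1,1,1,1).

From H_k ≅ ker(∂_k) / im(∂_{k+1}) we obtain:

  H_0: rank C_0 − rank ∂_1 = 6 − 5 = 1, and the invariant factors of ∂_1 are all 1, so H_0 = Z.
  H_1: rank ker ∂_1 − rank ∂_2 = (12 − 5) − 6 = 1, and the invariant factors of ∂_2 are all 1, so H_1 = Z.
  H_2: rank ker ∂_2 − rank ∂_3 = (6 − 6) − 0 = 0, and there is no ∂_3, so H_2 = 0.

H_0 = Z,  H_1 = Z,  H_2 = 0.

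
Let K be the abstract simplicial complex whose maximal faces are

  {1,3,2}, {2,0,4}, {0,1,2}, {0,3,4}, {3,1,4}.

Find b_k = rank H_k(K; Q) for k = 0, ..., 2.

b_0 = 1, b_1 = 1, b_2 = 0.

Take the total order 0 < 1 < 2 < 3 < 4 on the vertex set. Then K (dimension 2) consists of the simplices:

  0-simplices (5): [0], [1], [2], [3], [4]
  1-simplices (10): [0,1], [0,2], [0,3], [0,4], [1,2], [1,3], [1,4], [2,3], [2,4], [3,4]
  2-simplices (5): [0,1,2], [0,2,4], [0,3,4], [1,2,3], [1,3,4]

giving chain groups C_0 ≅ Z^5, C_1 ≅ Z^10, C_2 ≅ Z^5.

Boundary ∂_1: C_1 → C_0 sends each edge [p,q] (with p < q) to q − p. For instance
  ∂[0,2] = [2] − [0].
The 5×10 boundary matrix has rank 4 and Smith normal form diag(1,1,1,1).

∂_2: C_2 → C_1 sends each 2-simplex [p,q,r] to [q,r] − [p,r] + [p,q]. For instance
  ∂[0,1,2] = [1,2] − [0,2] + [0,1],
  ∂[0,3,4] = [3,4] − [0,4] + [0,3].
This gives a 10×5 integer matrix of rank 5; reducing to Smith normal form yields diagonal entries (1,1,1,1,1).

Reading off H_k = ker ∂_k / im ∂_{k+1}:

  H_0: rank C_0 − rank ∂_1 = 5 − 4 = 1, and the invariant factors of ∂_1 are all 1, so H_0 ≅ Z.
  H_1: rank ker ∂_1 − rank ∂_2 = (10 − 4) − 5 = 1, and the invariant factors of ∂_2 are all 1, so H_1 ≅ Z.
  H_2: rank ker ∂_2 − rank ∂_3 = (5 − 5) − 0 = 0, and there is no ∂_3, so H_2 ≅ 0.

As a check, the Euler characteristic is 5 − 10 + 5 = 0, which agrees with 1 − 1 + 0 = 0.

Hence the Betti numbers are b_0 = 1, b_1 = 1, b_2 = 0.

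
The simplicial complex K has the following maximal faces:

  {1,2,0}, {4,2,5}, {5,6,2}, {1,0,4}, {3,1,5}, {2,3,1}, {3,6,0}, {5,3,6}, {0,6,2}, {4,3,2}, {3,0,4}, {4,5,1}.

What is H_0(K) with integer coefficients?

Order the vertices as 0 < 1 < 2 < 3 < 4 < 5 < 6. Listing each simplex with vertices in this order, K has dimension 2 with simplices:

  0-simplices (7): [0], [1], [2], [3], [4], [5], [6]
  1-simplices (18): [0,1], [0,2], [0,3], [0,4], [0,6], [1,2], [1,3], [1,4], [1,5], [2,3], [2,4], [2,5], [2,6], [3,4], [3,5], [3,6], [4,5], [5,6]
  2-simplices (12): [0,1,2], [0,1,4], [0,2,6], [0,3,4], [0,3,6], [1,2,3], [1,3,5], [1,4,5], [2,3,4], [2,4,5], [2,5,6], [3,5,6]

giving chain groups C_0 ≅ Z^7, C_1 ≅ Z^18, C_2 ≅ Z^12.

The boundary map ∂_1: C_1 → C_0 sends each edge [p,q] (with p < q) to q − p. For instance
  ∂[3,6] = [6] − [3].
As a 7×18 matrix over Z this has rank 6, with invariant factors (1,1,1,1,1,1).

The boundary map ∂_2: C_2 → C_1 sends each 2-simplex [p,q,r] to [q,r] − [p,r] + [p,q]. For instance
  ∂[0,3,6] = [3,6] − [0,6] + [0,3],
  ∂[1,4,5] = [4,5] − [1,5] + [1,4].
The 18×12 boundary matrix has rank 12 and Smith normal form diag(1,1,1,1,1,1,1,1,1,1,1,2).

Reading off H_k = ker ∂_k / im ∂_{k+1}:

  H_0: rank C_0 − rank ∂_1 = 7 − 6 = 1, and the invariant factors of ∂_1 are all 1, so H_0 ≅ Z.

(K is a triangulation of the real projective plane RP^2.)

H_0 = Z.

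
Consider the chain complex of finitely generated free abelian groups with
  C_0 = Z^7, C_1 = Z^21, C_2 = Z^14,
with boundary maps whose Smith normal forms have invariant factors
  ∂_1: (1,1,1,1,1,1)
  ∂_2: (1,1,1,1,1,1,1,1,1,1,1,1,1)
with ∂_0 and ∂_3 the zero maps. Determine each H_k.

H_0 = Z,  H_1 = Z^2,  H_2 = Z.

H_0: b_0 = 7 − 0 − 6 = 1; torsion from ∂_1 factors > 1: none. So H_0 = Z.
H_1: b_1 = 21 − 6 − 13 = 2; torsion from ∂_2 factors > 1: none. So H_1 = Z^2.
H_2: b_2 = 14 − 13 − 0 = 1; torsion from ∂_3 factors > 1: none. So H_2 = Z.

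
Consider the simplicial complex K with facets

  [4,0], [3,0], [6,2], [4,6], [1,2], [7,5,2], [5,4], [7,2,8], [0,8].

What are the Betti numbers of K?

b_0 = 1, b_1 = 2, b_2 = 0.

K has 9 vertices, 12 edges, 2 triangles.
rank ∂_0 = 0, rank ∂_1 = 8 ⇒ b_0 = 9 − 0 − 8 = 1; all invariant factors of ∂_1 are 1 so no torsion. So H_0 = Z.
rank ∂_1 = 8, rank ∂_2 = 2 ⇒ b_1 = 12 − 8 − 2 = 2; all invariant factors of ∂_2 are 1 so no torsion. So H_1 = Z^2.
rank ∂_2 = 2, rank ∂_3 = 0 ⇒ b_2 = 2 − 2 − 0 = 0. So H_2 = 0.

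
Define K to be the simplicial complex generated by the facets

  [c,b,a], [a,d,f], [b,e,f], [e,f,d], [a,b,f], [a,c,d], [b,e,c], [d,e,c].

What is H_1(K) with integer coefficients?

H_1 ≅ 0.

Take the total order a < b < c < d < e < f on the vertex set. Then K (dimension 2) consists of the simplices:

  0-simplices (6): a, b, c, d, e, f
  1-simplices (12): ab, ac, ad, af, bc, be, bf, cd, ce, de, df, ef
  2-simplices (8): abc, abf, acd, adf, bce, bef, cde, def

so the chain groups are C_0 ≅ Z^6, C_1 ≅ Z^12, C_2 ≅ Z^8.

∂_1: C_1 → C_0 maps an edge to its endpoints' difference, ∂[p,q] = q − p. For instance
  ∂ab = b − a.
This gives a 6×12 integer matrix of rank 5; reducing to Smith normal form yields diagonal entries (1,1,1,1,1).

Boundary ∂_2: C_2 → C_1 sends each 2-simplex [p,q,r] to [q,r] − [p,r] + [p,q]. For instance
  ∂acd = cd − ad + ac,
  ∂abc = bc − ac + ab.
As a 12×8 matrix over Z this has rank 7, with invariant factors (1,1,1,1,1,1,1).

Now H_k = ker ∂_k / im ∂_{k+1}, so:

  H_1: rank ker ∂_1 − rank ∂_2 = (12 − 5) − 7 = 0, and the invariant factors of ∂_2 are all 1, so H_1 ≅ 0.

(K is a triangulation of the 2-sphere S^2.)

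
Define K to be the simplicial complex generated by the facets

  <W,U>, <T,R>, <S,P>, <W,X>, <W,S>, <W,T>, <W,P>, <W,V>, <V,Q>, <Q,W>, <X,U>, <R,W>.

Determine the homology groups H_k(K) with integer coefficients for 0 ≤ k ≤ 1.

We work with the vertex ordering P < Q < R < S < T < U < V < W < X. The simplices of K, each written with vertices in increasing order, are:

  0-simplices (9): P, Q, R, S, T, U, V, W, X
  1-simplices (12): PS, PW, QV, QW, RT, RW, SW, TW, UW, UX, VW, WX

so the chain groups are C_0 ≅ Z^9, C_1 ≅ Z^12.

∂_1: C_1 → C_0 maps an edge to its endpoints' difference, ∂[p,q] = q − p. For instance
  ∂QW = W − Q.
This gives a 9×12 integer matrix of rank 8; reducing to Smith normal form yields diagonal entries (1,1,1,1,1,1,1,1).

From H_k ≅ ker(∂_k) / im(∂_{k+1}) we obtain:

  H_0: rank C_0 − rank ∂_1 = 9 − 8 = 1, and the invariant factors of ∂_1 are all 1, so H_0 = Z.
  H_1: rank ker ∂_1 − rank ∂_2 = (12 − 8) − 0 = 4, and there is no ∂_2, so H_1 = Z^4.

H_0 = Z,  H_1 = Z^4.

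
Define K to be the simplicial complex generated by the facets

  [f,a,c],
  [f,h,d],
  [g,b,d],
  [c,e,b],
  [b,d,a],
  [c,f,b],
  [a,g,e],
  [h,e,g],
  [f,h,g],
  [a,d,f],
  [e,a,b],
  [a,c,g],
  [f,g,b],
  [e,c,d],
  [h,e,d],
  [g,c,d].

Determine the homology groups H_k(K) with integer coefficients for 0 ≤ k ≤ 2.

H_0 = Z,  H_1 = Z^2,  H_2 = Z.

We work with the vertex ordering a < b < c < d < e < f < g < h. The simplices of K, each written with vertices in increasing order, are:

  0-simplices (8): a, b, c, d, e, f, g, h
  1-simplices (24): ab, ac, ad, ae, af, ag, bc, bd, be, bf, bg, cd, ce, cf, cg, de, df, dg, dh, eg, eh, fg, fh, gh
  2-simplices (16): abd, abe, acf, acg, adf, aeg, bce, bcf, bdg, bfg, cde, cdg, deh, dfh, egh, fgh

giving chain groups C_0 ≅ Z^8, C_1 ≅ Z^24, C_2 ≅ Z^16.

∂_1: C_1 → C_0 maps an edge to its endpoints' difference, ∂[p,q] = q − p.
The 8×24 boundary matrix has rank 7 and Smith normal form diag(1,1,1,1,1,1,1).

Boundary ∂_2: C_2 → C_1 sends each 2-simplex [p,q,r] to [q,r] − [p,r] + [p,q]. For instance
  ∂abe = be − ae + ab,
  ∂deh = eh − dh + de.
The 24×16 boundary matrix has rank 15 and Smith normal form diag(1,1,1,1,1,1,1,1,1,1,1,1,1,1,1).

Reading off H_k = ker ∂_k / im ∂_{k+1}:

  H_0: rank C_0 − rank ∂_1 = 8 − 7 = 1, and the invariant factors of ∂_1 are all 1, so H_0 = Z.
  H_1: rank ker ∂_1 − rank ∂_2 = (24 − 7) − 15 = 2, and the invariant factors of ∂_2 are all 1, so H_1 = Z^2.
  H_2: rank ker ∂_2 − rank ∂_3 = (16 − 15) − 0 = 1, and there is no ∂_3, so H_2 = Z.

(K is a triangulation of the torus T^2.)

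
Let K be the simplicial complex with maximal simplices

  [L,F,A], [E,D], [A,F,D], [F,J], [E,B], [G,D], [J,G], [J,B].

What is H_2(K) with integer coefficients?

We work with the vertex ordering A < B < D < E < F < G < J < L. The simplices of K, each written with vertices in increasing order, are:

  0-simplices (8): A, B, D, E, F, G, J, L
  1-simplices (11): AD, AF, AL, BE, BJ, DE, DF, DG, FJ, FL, GJ
  2-simplices (2): ADF, AFL

Hence C_0 ≅ Z^8, C_1 ≅ Z^11, C_2 ≅ Z^2.

∂_1: C_1 → C_0 maps an edge to its endpoints' difference, ∂[p,q] = q − p.
As a 8×11 matrix over Z this has rank 7, with invariant factors (1,1,1,1,1,1,1).

∂_2: C_2 → C_1 sends each 2-simplex [p,q,r] to [q,r] − [p,r] + [p,q]. For instance
  ∂AFL = FL − AL + AF,
  ∂ADF = DF − AF + AD.
The resulting 11×2 matrix has rank 2, and its Smith normal form has invariant factors (1,1).

From H_k ≅ ker(∂_k) / im(∂_{k+1}) we obtain:

  H_2: rank ker ∂_2 − rank ∂_3 = (2 − 2) − 0 = 0, and there is no ∂_3, so H_2 = 0.

H_2 = 0.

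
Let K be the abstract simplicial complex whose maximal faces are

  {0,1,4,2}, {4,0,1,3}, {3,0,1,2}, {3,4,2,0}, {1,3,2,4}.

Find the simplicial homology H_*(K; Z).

H_0 ≅ Z,  H_1 = 0,  H_2 = 0,  H_3 ≅ Z.

Fix the vertex order 0 < 1 < 2 < 3 < 4 and write every simplex with vertices in increasing order. Then dim K = 3 and the simplices of K are:

  0-simplices (5): [0], [1], [2], [3], [4]
  1-simplices (10): [0,1], [0,2], [0,3], [0,4], [1,2], [1,3], [1,4], [2,3], [2,4], [3,4]
  2-simplices (10): [0,1,2], [0,1,3], [0,1,4], [0,2,3], [0,2,4], [0,3,4], [1,2,3], [1,2,4], [1,3,4], [2,3,4]
  3-simplices (5): [0,1,2,3], [0,1,2,4], [0,1,3,4], [0,2,3,4], [1,2,3,4]

Hence C_0 ≅ Z^5, C_1 ≅ Z^10, C_2 ≅ Z^10, C_3 ≅ Z^5.

Boundary ∂_1: C_1 → C_0 is given by ∂[p,q] = [q] − [p]. For instance
  ∂[2,3] = [3] − [2].
This gives a 5×10 integer matrix of rank 4; reducing to Smith normal form yields diagonal entries (1,1,1,1).

The boundary map ∂_2: C_2 → C_1 acts by ∂[p,q,r] = [q,r] − [p,r] + [p,q]. For instance
  ∂[0,1,4] = [1,4] − [0,4] + [0,1],
  ∂[1,2,4] = [2,4] − [1,4] + [1,2].
As a 10×10 matrix over Z this has rank 6, with invariant factors (1,1,1,1,1,1).

Boundary ∂_3: C_3 → C_2 sends each 3-simplex σ to the alternating sum Σ_i (−1)^i (σ with its i-th vertex removed). For instance
  ∂[0,2,3,4] = [2,3,4] − [0,3,4] + [0,2,4] − [0,2,3],
  ∂[1,2,3,4] = [2,3,4] − [1,3,4] + [1,2,4] − [1,2,3].
This gives a 10×5 integer matrix of rank 4; reducing to Smith normal form yields diagonal entries (1,1,1,1).

From H_k ≅ ker(∂_k) / im(∂_{k+1}) we obtain:

  H_0: rank C_0 − rank ∂_1 = 5 − 4 = 1, and the invariant factors of ∂_1 are all 1, so H_0 ≅ Z.
  H_1: rank ker ∂_1 − rank ∂_2 = (10 − 4) − 6 = 0, and the invariant factors of ∂_2 are all 1, so H_1 ≅ 0.
  H_2: rank ker ∂_2 − rank ∂_3 = (10 − 6) − 4 = 0, and the invariant factors of ∂_3 are all 1, so H_2 ≅ 0.
  H_3: rank ker ∂_3 − rank ∂_4 = (5 − 4) − 0 = 1, and there is no ∂_4, so H_3 ≅ Z.

As a check, the Euler characteristic is 5 − 10 + 10 − 5 = 0, which agrees with 1 − 0 + 0 − 1 = 0.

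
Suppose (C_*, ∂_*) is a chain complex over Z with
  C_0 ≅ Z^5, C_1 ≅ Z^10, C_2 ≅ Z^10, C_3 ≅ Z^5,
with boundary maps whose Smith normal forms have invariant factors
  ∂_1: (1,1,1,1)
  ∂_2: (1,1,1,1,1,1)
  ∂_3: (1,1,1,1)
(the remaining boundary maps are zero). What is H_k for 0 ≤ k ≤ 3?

H_0: b_0 = 5 − 0 − 4 = 1; torsion from ∂_1 factors > 1: none. So H_0 ≅ Z.
H_1: b_1 = 10 − 4 − 6 = 0; torsion from ∂_2 factors > 1: none. So H_1 ≅ 0.
H_2: b_2 = 10 − 6 − 4 = 0; torsion from ∂_3 factors > 1: none. So H_2 ≅ 0.
H_3: b_3 = 5 − 4 − 0 = 1; torsion from ∂_4 factors > 1: none. So H_3 ≅ Z.

H_0 ≅ Z,  H_1 = 0,  H_2 = 0,  H_3 ≅ Z.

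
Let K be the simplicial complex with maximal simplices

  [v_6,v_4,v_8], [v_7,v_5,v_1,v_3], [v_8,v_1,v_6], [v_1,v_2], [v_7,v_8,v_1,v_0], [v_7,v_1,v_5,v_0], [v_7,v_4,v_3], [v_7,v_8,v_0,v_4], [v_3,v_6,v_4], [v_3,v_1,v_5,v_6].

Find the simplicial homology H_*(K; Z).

H_0 ≅ Z,  H_1 = 0,  H_2 ≅ Z,  H_3 = 0.

We work with the vertex ordering v_0 < v_1 < v_2 < v_3 < v_4 < v_5 < v_6 < v_7 < v_8. The simplices of K, each written with vertices in increasing order, are:

  0-simplices (9): [v_0], [v_1], [v_2], [v_3], [v_4], [v_5], [v_6], [v_7], [v_8]
  1-simplices (22): (22 of them)
  2-simplices (20): (20 of them)
  3-simplices (5): [v_0,v_1,v_5,v_7], [v_0,v_1,v_7,v_8], [v_0,v_4,v_7,v_8], [v_1,v_3,v_5,v_6], [v_1,v_3,v_5,v_7]

giving chain groups C_0 ≅ Z^9, C_1 ≅ Z^22, C_2 ≅ Z^20, C_3 ≅ Z^5.

Boundary ∂_1: C_1 → C_0 sends each edge [p,q] (with p < q) to q − p.
This gives a 9×22 integer matrix of rank 8; reducing to Smith normal form yields diagonal entries (1,1,1,1,1,1,1,1).

The boundary map ∂_2: C_2 → C_1 sends each 2-simplex [p,q,r] to [q,r] − [p,r] + [p,q]. For instance
  ∂[v_3,v_4,v_7] = [v_4,v_7] − [v_3,v_7] + [v_3,v_4],
  ∂[v_1,v_5,v_6] = [v_5,v_6] − [v_1,v_6] + [v_1,v_5].
The resulting 22×20 matrix has rank 14, and its Smith normal form has invariant factors (1,1,1,1,1,1,1,1,1,1,1,1,1,1).

Boundary ∂_3: C_3 → C_2 sends each 3-simplex σ to the alternating sum Σ_i (−1)^i (σ with its i-th vertex removed). For instance
  ∂[v_1,v_3,v_5,v_6] = [v_3,v_5,v_6] − [v_1,v_5,v_6] + [v_1,v_3,v_6] − [v_1,v_3,v_5],
  ∂[v_0,v_4,v_7,v_8] = [v_4,v_7,v_8] − [v_0,v_7,v_8] + [v_0,v_4,v_8] − [v_0,v_4,v_7].
The resulting 20×5 matrix has rank 5, and its Smith normal form has invariant factors (1,1,1,1,1).

From H_k ≅ ker(∂_k) / im(∂_{k+1}) we obtain:

  H_0: rank C_0 − rank ∂_1 = 9 − 8 = 1, and the invariant factors of ∂_1 are all 1, so H_0 ≅ Z.
  H_1: rank ker ∂_1 − rank ∂_2 = (22 − 8) − 14 = 0, and the invariant factors of ∂_2 are all 1, so H_1 ≅ 0.
  H_2: rank ker ∂_2 − rank ∂_3 = (20 − 14) − 5 = 1, and the invariant factors of ∂_3 are all 1, so H_2 ≅ Z.
  H_3: rank ker ∂_3 − rank ∂_4 = (5 − 5) − 0 = 0, and there is no ∂_4, so H_3 ≅ 0.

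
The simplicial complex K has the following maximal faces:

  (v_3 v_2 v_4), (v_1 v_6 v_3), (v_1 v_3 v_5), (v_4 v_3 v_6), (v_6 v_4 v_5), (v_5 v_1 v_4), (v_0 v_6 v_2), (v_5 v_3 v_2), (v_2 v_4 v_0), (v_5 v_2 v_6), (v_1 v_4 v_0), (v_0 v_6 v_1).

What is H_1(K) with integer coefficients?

We work with the vertex ordering v_0 < v_1 < v_2 < v_3 < v_4 < v_5 < v_6. The simplices of K, each written with vertices in increasing order, are:

  0-simplices (7): [v_0], [v_1], [v_2], [v_3], [v_4], [v_5], [v_6]
  1-simplices (18): (18 of them)
  2-simplices (12): (12 of them)

Hence C_0 ≅ Z^7, C_1 ≅ Z^18, C_2 ≅ Z^12.

The boundary map ∂_1: C_1 → C_0 sends each edge [p,q] (with p < q) to q − p.
This gives a 7×18 integer matrix of rank 6; reducing to Smith normal form yields diagonal entries (1,1,1,1,1,1).

The boundary map ∂_2: C_2 → C_1 acts by ∂[p,q,r] = [q,r] − [p,r] + [p,q]. For instance
  ∂[v_0,v_1,v_6] = [v_1,v_6] − [v_0,v_6] + [v_0,v_1],
  ∂[v_0,v_2,v_4] = [v_2,v_4] − [v_0,v_4] + [v_0,v_2].
The resulting 18×12 matrix has rank 12, and its Smith normal form has invariant factors (1,1,1,1,1,1,1,1,1,1,1,2).

From H_k ≅ ker(∂_k) / im(∂_{k+1}) we obtain:

  H_1: rank ker ∂_1 − rank ∂_2 = (18 − 6) − 12 = 0, and ∂_2 has invariant factor 2 > 1, so H_1 ≅ Z/2Z.

H_1 ≅ Z/2Z.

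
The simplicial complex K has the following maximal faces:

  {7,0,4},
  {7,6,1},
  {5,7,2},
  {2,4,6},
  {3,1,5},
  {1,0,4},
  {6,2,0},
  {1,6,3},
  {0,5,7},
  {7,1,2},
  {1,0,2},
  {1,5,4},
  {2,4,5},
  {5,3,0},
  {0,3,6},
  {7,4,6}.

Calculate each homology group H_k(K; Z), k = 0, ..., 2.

H_0 = Z,  H_1 = Z^2,  H_2 = Z.

We work with the vertex ordering 0 < 1 < 2 < 3 < 4 < 5 < 6 < 7. The simplices of K, each written with vertices in increasing order, are:

  0-simplices (8): [0], [1], [2], [3], [4], [5], [6], [7]
  1-simplices (24): (24 of them)
  2-simplices (16): [0,1,2], [0,1,4], [0,2,6], [0,3,5], [0,3,6], [0,4,7], [0,5,7], [1,2,7], [1,3,5], [1,3,6], [1,4,5], [1,6,7], [2,4,5], [2,4,6], [2,5,7], [4,6,7]

so the chain groups are C_0 ≅ Z^8, C_1 ≅ Z^24, C_2 ≅ Z^16.

∂_1: C_1 → C_0 maps an edge to its endpoints' difference, ∂[p,q] = q − p.
This gives a 8×24 integer matrix of rank 7; reducing to Smith normal form yields diagonal entries (1,1,1,1,1,1,1).

∂_2: C_2 → C_1 maps a triangle to the signed sum of its edges. For instance
  ∂[0,3,6] = [3,6] − [0,6] + [0,3],
  ∂[0,3,5] = [3,5] − [0,5] + [0,3].
This gives a 24×16 integer matrix of rank 15; reducing to Smith normal form yields diagonal entries (1,1,1,1,1,1,1,1,1,1,1,1,1,1,1).

Reading off H_k = ker ∂_k / im ∂_{k+1}:

  H_0: rank C_0 − rank ∂_1 = 8 − 7 = 1, and the invariant factors of ∂_1 are all 1, so H_0 = Z.
  H_1: rank ker ∂_1 − rank ∂_2 = (24 − 7) − 15 = 2, and the invariant factors of ∂_2 are all 1, so H_1 = Z^2.
  H_2: rank ker ∂_2 − rank ∂_3 = (16 − 15) − 0 = 1, and there is no ∂_3, so H_2 = Z.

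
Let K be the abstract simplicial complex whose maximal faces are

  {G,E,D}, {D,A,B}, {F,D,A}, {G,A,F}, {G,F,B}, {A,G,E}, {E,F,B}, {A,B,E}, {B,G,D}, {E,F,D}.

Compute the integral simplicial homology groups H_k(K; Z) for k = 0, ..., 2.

H_0 = Z,  H_1 = Z/2Z,  H_2 = 0.

Fix the vertex order A < B < D < E < F < G and write every simplex with vertices in increasing order. Then dim K = 2 and the simplices of K are:

  0-simplices (6): A, B, D, E, F, G
  1-simplices (15): AB, AD, AE, AF, AG, BD, BE, BF, BG, DE, DF, DG, EF, EG, FG
  2-simplices (10): ABD, ABE, ADF, AEG, AFG, BDG, BEF, BFG, DEF, DEG

Hence C_0 ≅ Z^6, C_1 ≅ Z^15, C_2 ≅ Z^10.

∂_1: C_1 → C_0 maps an edge to its endpoints' difference, ∂[p,q] = q − p. For instance
  ∂BE = E − B.
The 6×15 boundary matrix has rank 5 and Smith normal form diag(1,1,1,1,1).

Boundary ∂_2: C_2 → C_1 sends each 2-simplex [p,q,r] to [q,r] − [p,r] + [p,q]. For instance
  ∂DEG = EG − DG + DE,
  ∂BEF = EF − BF + BE.
The resulting 15×10 matrix has rank 10, and its Smith normal form has invariant factors (1,1,1,1,1,1,1,1,1,2).

Now H_k = ker ∂_k / im ∂_{k+1}, so:

  H_0: rank C_0 − rank ∂_1 = 6 − 5 = 1, and the invariant factors of ∂_1 are all 1, so H_0 ≅ Z.
  H_1: rank ker ∂_1 − rank ∂_2 = (15 − 5) − 10 = 0, and ∂_2 has invariant factor 2 > 1, so H_1 ≅ Z/2Z.
  H_2: rank ker ∂_2 − rank ∂_3 = (10 − 10) − 0 = 0, and there is no ∂_3, so H_2 ≅ 0.

(K is a triangulation of the real projective plane RP^2.)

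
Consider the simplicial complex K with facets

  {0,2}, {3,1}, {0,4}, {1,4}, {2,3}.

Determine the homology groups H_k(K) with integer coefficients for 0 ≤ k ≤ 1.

Take the total order 0 < 1 < 2 < 3 < 4 on the vertex set. Then K (dimension 1) consists of the simplices:

  0-simplices (5): [0], [1], [2], [3], [4]
  1-simplices (5): [0,2], [0,4], [1,3], [1,4], [2,3]

so the chain groups are C_0 ≅ Z^5, C_1 ≅ Z^5.

Boundary ∂_1: C_1 → C_0 is given by ∂[p,q] = [q] − [p].
The 5×5 boundary matrix has rank 4 and Smith normal form diag(1,1,1,1).

Computing H_k = (kernel of ∂_k) / (image of ∂_{k+1}):

  H_0: rank C_0 − rank ∂_1 = 5 − 4 = 1, and the invariant factors of ∂_1 are all 1, so H_0 = Z.
  H_1: rank ker ∂_1 − rank ∂_2 = (5 − 4) − 0 = 1, and there is no ∂_2, so H_1 = Z.

H_0 ≅ Z,  H_1 ≅ Z.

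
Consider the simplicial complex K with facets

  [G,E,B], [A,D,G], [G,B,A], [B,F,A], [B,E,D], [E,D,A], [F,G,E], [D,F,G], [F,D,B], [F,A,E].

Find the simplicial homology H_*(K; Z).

Order the vertices as A < B < D < E < F < G. Listing each simplex with vertices in this order, K has dimension 2 with simplices:

  0-simplices (6): A, B, D, E, F, G
  1-simplices (15): AB, AD, AE, AF, AG, BD, BE, BF, BG, DE, DF, DG, EF, EG, FG
  2-simplices (10): ABF, ABG, ADE, ADG, AEF, BDE, BDF, BEG, DFG, EFG

Hence C_0 ≅ Z^6, C_1 ≅ Z^15, C_2 ≅ Z^10.

The boundary map ∂_1: C_1 → C_0 maps an edge to its endpoints' difference, ∂[p,q] = q − p.
This gives a 6×15 integer matrix of rank 5; reducing to Smith normal form yields diagonal entries (1,1,1,1,1).

∂_2: C_2 → C_1 sends each 2-simplex [p,q,r] to [q,r] − [p,r] + [p,q]. For instance
  ∂EFG = FG − EG + EF,
  ∂BEG = EG − BG + BE.
The 15×10 boundary matrix has rank 10 and Smith normal form diag(1,1,1,1,1,1,1,1,1,2).

Now H_k = ker ∂_k / im ∂_{k+1}, so:

  H_0: rank C_0 − rank ∂_1 = 6 − 5 = 1, and the invariant factors of ∂_1 are all 1, so H_0 ≅ Z.
  H_1: rank ker ∂_1 − rank ∂_2 = (15 − 5) − 10 = 0, and ∂_2 has invariant factor 2 > 1, so H_1 ≅ Z/2.
  H_2: rank ker ∂_2 − rank ∂_3 = (10 − 10) − 0 = 0, and there is no ∂_3, so H_2 ≅ 0.

As a check, the Euler characteristic is 6 − 15 + 10 = 1, which agrees with 1 − 0 + 0 = 1.
(K is a triangulation of the real projective plane RP^2.)

H_0 = Z,  H_1 = Z/2,  H_2 = 0.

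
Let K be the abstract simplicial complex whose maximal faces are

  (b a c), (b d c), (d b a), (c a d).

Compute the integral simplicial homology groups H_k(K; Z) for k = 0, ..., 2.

Order the vertices as a < b < c < d. Listing each simplex with vertices in this order, K has dimension 2 with simplices:

  0-simplices (4): a, b, c, d
  1-simplices (6): ab, ac, ad, bc, bd, cd
  2-simplices (4): abc, abd, acd, bcd

giving chain groups C_0 ≅ Z^4, C_1 ≅ Z^6, C_2 ≅ Z^4.

Boundary ∂_1: C_1 → C_0 sends each edge [p,q] (with p < q) to q − p.
The resulting 4×6 matrix has rank 3, and its Smith normal form has invariant factors (1,1,1).

The boundary map ∂_2: C_2 → C_1 acts by ∂[p,q,r] = [q,r] − [p,r] + [p,q]. For instance
  ∂abd = bd − ad + ab,
  ∂abc = bc − ac + ab.
The 6×4 boundary matrix has rank 3 and Smith normal form diag(1,1,1).

From H_k ≅ ker(∂_k) / im(∂_{k+1}) we obtain:

  H_0: rank C_0 − rank ∂_1 = 4 − 3 = 1, and the invariant factors of ∂_1 are all 1, so H_0 = Z.
  H_1: rank ker ∂_1 − rank ∂_2 = (6 − 3) − 3 = 0, and the invariant factors of ∂_2 are all 1, so H_1 = 0.
  H_2: rank ker ∂_2 − rank ∂_3 = (4 − 3) − 0 = 1, and there is no ∂_3, so H_2 = Z.

(K is a triangulation of the 2-sphere S^2.)

H_0 = Z,  H_1 = 0,  H_2 = Z.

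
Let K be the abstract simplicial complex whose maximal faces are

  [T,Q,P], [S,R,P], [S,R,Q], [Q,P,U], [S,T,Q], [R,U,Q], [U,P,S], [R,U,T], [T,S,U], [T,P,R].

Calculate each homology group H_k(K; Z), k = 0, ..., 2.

H_0 = Z,  H_1 = Z/2,  H_2 = 0.

Order the vertices as P < Q < R < S < T < U. Listing each simplex with vertices in this order, K has dimension 2 with simplices:

  0-simplices (6): P, Q, R, S, T, U
  1-simplices (15): PQ, PR, PS, PT, PU, QR, QS, QT, QU, RS, RT, RU, ST, SU, TU
  2-simplices (10): PQT, PQU, PRS, PRT, PSU, QRS, QRU, QST, RTU, STU

Hence C_0 ≅ Z^6, C_1 ≅ Z^15, C_2 ≅ Z^10.

∂_1: C_1 → C_0 sends each edge [p,q] (with p < q) to q − p. For instance
  ∂ST = T − S.
The 6×15 boundary matrix has rank 5 and Smith normal form diag(1,1,1,1,1).

The boundary map ∂_2: C_2 → C_1 sends each 2-simplex [p,q,r] to [q,r] − [p,r] + [p,q]. For instance
  ∂QRU = RU − QU + QR,
  ∂PSU = SU − PU + PS.
The 15×10 boundary matrix has rank 10 and Smith normal form diag(1,1,1,1,1,1,1,1,1,2).

Now H_k = ker ∂_k / im ∂_{k+1}, so:

  H_0: rank C_0 − rank ∂_1 = 6 − 5 = 1, and the invariant factors of ∂_1 are all 1, so H_0 = Z.
  H_1: rank ker ∂_1 − rank ∂_2 = (15 − 5) − 10 = 0, and ∂_2 has invariant factor 2 > 1, so H_1 = Z/2.
  H_2: rank ker ∂_2 − rank ∂_3 = (10 − 10) − 0 = 0, and there is no ∂_3, so H_2 = 0.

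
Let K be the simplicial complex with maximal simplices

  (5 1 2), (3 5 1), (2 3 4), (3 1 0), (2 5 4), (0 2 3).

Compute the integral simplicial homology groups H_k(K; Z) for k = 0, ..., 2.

Take the total order 0 < 1 < 2 < 3 < 4 < 5 on the vertex set. Then K (dimension 2) consists of the simplices:

  0-simplices (6): [0], [1], [2], [3], [4], [5]
  1-simplices (12): [0,1], [0,2], [0,3], [1,2], [1,3], [1,5], [2,3], [2,4], [2,5], [3,4], [3,5], [4,5]
  2-simplices (6): [0,1,3], [0,2,3], [1,2,5], [1,3,5], [2,3,4], [2,4,5]

giving chain groups C_0 ≅ Z^6, C_1 ≅ Z^12, C_2 ≅ Z^6.

The boundary map ∂_1: C_1 → C_0 sends each edge [p,q] (with p < q) to q − p. For instance
  ∂[0,3] = [3] − [0].
The resulting 6×12 matrix has rank 5, and its Smith normal form has invariant factors (1,1,1,1,1).

The boundary map ∂_2: C_2 → C_1 maps a triangle to the signed sum of its edges. For instance
  ∂[2,4,5] = [4,5] − [2,5] + [2,4],
  ∂[1,3,5] = [3,5] − [1,5] + [1,3].
The resulting 12×6 matrix has rank 6, and its Smith normal form has invariant factors (1,1,1,1,1,1).

Computing H_k = (kernel of ∂_k) / (image of ∂_{k+1}):

  H_0: rank C_0 − rank ∂_1 = 6 − 5 = 1, and the invariant factors of ∂_1 are all 1, so H_0 ≅ Z.
  H_1: rank ker ∂_1 − rank ∂_2 = (12 − 5) − 6 = 1, and the invariant factors of ∂_2 are all 1, so H_1 ≅ Z.
  H_2: rank ker ∂_2 − rank ∂_3 = (6 − 6) − 0 = 0, and there is no ∂_3, so H_2 ≅ 0.

As a check, the Euler characteristic is 6 − 12 + 6 = 0, which agrees with 1 − 1 + 0 = 0.

H_0 ≅ Z,  H_1 ≅ Z,  H_2 = 0.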